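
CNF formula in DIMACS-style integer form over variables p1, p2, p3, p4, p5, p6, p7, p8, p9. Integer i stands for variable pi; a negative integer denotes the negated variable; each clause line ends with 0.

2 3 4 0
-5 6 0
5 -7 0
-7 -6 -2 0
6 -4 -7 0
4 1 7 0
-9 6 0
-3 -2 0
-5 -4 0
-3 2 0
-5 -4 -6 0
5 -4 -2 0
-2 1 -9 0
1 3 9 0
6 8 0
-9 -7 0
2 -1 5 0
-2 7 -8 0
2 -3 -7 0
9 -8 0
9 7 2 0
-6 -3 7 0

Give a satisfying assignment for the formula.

Branch on p1: take p1 = False.
Set p2 = False and propagate.
  then p3 is forced to False.
  then p4 is forced to True.
  then p5 is forced to False.
  then p7 is forced to False.
  then p9 is forced to True.
  then p6 is forced to True.
p8 is now unconstrained; take p8 = True.

p1 = F, p2 = F, p3 = F, p4 = T, p5 = F, p6 = T, p7 = F, p8 = T, p9 = T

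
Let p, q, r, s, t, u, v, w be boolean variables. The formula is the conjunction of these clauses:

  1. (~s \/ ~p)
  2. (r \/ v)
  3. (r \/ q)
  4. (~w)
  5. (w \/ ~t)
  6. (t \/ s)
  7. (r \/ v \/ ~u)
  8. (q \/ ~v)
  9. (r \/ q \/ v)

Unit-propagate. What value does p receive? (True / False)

(~w) is a unit clause: w = False.
From (~t \/ w) and w = False: t = False.
From (t \/ s) and t = False: s = True.
From (~s \/ ~p) and s = True: p = False.

False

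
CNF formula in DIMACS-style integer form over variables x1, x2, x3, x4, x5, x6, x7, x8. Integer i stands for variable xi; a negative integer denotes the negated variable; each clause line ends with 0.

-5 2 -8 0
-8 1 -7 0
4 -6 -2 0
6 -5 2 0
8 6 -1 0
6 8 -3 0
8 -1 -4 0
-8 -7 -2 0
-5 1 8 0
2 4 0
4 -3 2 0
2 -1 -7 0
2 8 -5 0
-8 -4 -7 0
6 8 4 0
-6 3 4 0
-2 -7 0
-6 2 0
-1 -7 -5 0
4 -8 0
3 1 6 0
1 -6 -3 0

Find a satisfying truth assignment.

x1 = T, x2 = T, x3 = F, x4 = T, x5 = T, x6 = T, x7 = F, x8 = T

Check each clause:
  1. (¬x5 ∨ x2 ∨ ¬x8) — x2 is true.
  2. (x1 ∨ ¬x7 ∨ ¬x8) — x1 is true.
  3. (¬x2 ∨ x4 ∨ ¬x6) — x4 is true.
  4. (x2 ∨ ¬x5 ∨ x6) — x2 is true.
  5. (¬x1 ∨ x8 ∨ x6) — x8 is true.
  6. (x6 ∨ ¬x3 ∨ x8) — x8 is true.
  7. (¬x1 ∨ ¬x4 ∨ x8) — x8 is true.
  8. (¬x2 ∨ ¬x7 ∨ ¬x8) — ¬x7 is true.
  9. (¬x5 ∨ x8 ∨ x1) — x8 is true.
  10. (x4 ∨ x2) — x2 is true.
  11. (x2 ∨ ¬x3 ∨ x4) — x2 is true.
  12. (¬x7 ∨ x2 ∨ ¬x1) — ¬x7 is true.
  13. (x2 ∨ ¬x5 ∨ x8) — x8 is true.
  14. (¬x7 ∨ ¬x4 ∨ ¬x8) — ¬x7 is true.
  15. (x4 ∨ x8 ∨ x6) — x8 is true.
  16. (x4 ∨ x3 ∨ ¬x6) — x4 is true.
  17. (¬x7 ∨ ¬x2) — ¬x7 is true.
  18. (x2 ∨ ¬x6) — x2 is true.
  19. (¬x5 ∨ ¬x1 ∨ ¬x7) — ¬x7 is true.
  20. (x4 ∨ ¬x8) — x4 is true.
  21. (x6 ∨ x3 ∨ x1) — x1 is true.
  22. (¬x6 ∨ ¬x3 ∨ x1) — x1 is true.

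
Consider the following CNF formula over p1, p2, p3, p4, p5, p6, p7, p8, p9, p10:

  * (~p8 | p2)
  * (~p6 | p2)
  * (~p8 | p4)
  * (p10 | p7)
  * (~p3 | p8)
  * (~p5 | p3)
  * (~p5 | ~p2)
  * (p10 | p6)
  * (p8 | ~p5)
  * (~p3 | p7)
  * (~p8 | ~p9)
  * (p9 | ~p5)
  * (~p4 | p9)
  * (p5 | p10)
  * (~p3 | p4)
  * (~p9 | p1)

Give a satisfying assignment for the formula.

p1 occurs only positively in the remaining clauses — set p1 = True.
p7 occurs only positively in the remaining clauses — set p7 = True.
Set p2 = True and propagate.
  then p5 is forced to False.
  then p10 is forced to True.
Set p3 = False and propagate.
The remaining clauses are satisfied by p4 = False, p6 = True, p8 = False, p9 = True.

p1=1, p2=1, p3=0, p4=0, p5=0, p6=1, p7=1, p8=0, p9=1, p10=1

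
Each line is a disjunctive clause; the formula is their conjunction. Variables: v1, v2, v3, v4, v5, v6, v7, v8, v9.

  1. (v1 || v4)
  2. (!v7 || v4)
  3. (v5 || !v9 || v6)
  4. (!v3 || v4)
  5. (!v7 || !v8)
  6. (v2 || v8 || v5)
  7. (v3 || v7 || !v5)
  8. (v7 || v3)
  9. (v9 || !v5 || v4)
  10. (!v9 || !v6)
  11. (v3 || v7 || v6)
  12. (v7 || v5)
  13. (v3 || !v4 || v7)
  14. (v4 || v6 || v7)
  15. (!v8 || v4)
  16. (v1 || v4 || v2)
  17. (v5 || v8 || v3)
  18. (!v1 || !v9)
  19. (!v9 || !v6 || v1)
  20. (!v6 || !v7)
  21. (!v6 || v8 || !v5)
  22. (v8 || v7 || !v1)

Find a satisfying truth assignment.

v1=T, v2=F, v3=T, v4=T, v5=T, v6=T, v7=F, v8=T, v9=F

Check each clause:
  1. (v4 || v1) — v1 is true.
  2. (v4 || !v7) — !v7 is true.
  3. (v5 || v6 || !v9) — v5 is true.
  4. (!v3 || v4) — v4 is true.
  5. (!v8 || !v7) — !v7 is true.
  6. (v2 || v8 || v5) — v8 is true.
  7. (v7 || !v5 || v3) — v3 is true.
  8. (v3 || v7) — v3 is true.
  9. (v4 || !v5 || v9) — v4 is true.
  10. (!v9 || !v6) — !v9 is true.
  11. (v6 || v3 || v7) — v3 is true.
  12. (v5 || v7) — v5 is true.
  13. (v3 || !v4 || v7) — v3 is true.
  14. (v7 || v4 || v6) — v4 is true.
  15. (v4 || !v8) — v4 is true.
  16. (v1 || v2 || v4) — v1 is true.
  17. (v8 || v3 || v5) — v8 is true.
  18. (!v1 || !v9) — !v9 is true.
  19. (v1 || !v6 || !v9) — v1 is true.
  20. (!v6 || !v7) — !v7 is true.
  21. (!v6 || v8 || !v5) — v8 is true.
  22. (v7 || v8 || !v1) — v8 is true.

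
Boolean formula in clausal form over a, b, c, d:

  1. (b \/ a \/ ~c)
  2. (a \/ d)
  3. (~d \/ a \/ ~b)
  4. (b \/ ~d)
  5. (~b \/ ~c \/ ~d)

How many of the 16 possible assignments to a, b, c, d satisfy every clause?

5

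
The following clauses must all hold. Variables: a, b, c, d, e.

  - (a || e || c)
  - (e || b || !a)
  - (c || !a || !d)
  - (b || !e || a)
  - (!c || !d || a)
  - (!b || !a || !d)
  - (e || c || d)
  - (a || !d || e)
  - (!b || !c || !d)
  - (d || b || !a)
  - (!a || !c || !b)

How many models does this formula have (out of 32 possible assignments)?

Satisfying assignments:
  a=F b=F c=T d=F e=F
  a=F b=T c=F d=F e=T
  a=F b=T c=F d=T e=T
  a=F b=T c=T d=F e=F
  a=F b=T c=T d=F e=T
  a=T b=F c=T d=T e=T
  a=T b=T c=F d=F e=T
Count: 7.

7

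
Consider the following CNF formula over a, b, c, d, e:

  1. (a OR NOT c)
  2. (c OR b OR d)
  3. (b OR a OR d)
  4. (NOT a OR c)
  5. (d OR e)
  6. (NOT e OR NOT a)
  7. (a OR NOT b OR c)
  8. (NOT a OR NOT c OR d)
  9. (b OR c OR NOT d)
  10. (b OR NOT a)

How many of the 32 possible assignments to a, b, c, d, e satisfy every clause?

1

The models are:
  a=T b=T c=T d=T e=F
Count: 1.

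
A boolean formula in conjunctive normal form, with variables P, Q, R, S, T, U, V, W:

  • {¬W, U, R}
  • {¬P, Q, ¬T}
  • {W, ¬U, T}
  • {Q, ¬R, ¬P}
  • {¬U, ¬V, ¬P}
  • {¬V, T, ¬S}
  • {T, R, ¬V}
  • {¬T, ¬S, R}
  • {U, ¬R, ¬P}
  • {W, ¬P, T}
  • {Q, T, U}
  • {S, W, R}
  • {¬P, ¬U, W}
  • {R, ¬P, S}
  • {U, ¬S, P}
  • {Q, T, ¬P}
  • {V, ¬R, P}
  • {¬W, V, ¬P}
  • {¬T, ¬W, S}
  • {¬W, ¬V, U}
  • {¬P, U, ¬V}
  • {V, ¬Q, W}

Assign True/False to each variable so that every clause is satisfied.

Branch on P: take P = False.
For the remaining variables, Q = True, R = True, S = False, T = False, U = True, V = True, W = True works.

P=F, Q=T, R=T, S=F, T=F, U=T, V=T, W=T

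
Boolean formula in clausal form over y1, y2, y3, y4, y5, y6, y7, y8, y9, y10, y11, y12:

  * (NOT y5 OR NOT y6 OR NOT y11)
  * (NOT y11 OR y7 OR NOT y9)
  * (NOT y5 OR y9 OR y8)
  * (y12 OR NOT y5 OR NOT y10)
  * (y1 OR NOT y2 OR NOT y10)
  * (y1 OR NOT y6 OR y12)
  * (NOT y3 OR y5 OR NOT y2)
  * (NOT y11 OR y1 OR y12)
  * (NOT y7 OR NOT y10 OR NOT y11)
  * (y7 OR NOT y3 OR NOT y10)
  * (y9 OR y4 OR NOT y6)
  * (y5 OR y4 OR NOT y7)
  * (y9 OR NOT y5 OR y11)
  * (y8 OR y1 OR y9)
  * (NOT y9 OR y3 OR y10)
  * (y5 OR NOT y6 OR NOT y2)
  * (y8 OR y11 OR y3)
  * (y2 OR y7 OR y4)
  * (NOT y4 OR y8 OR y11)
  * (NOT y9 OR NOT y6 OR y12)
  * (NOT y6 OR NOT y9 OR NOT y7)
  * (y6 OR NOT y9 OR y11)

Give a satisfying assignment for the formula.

y1 = False, y2 = False, y3 = True, y4 = True, y5 = False, y6 = False, y7 = True, y8 = False, y9 = True, y10 = False, y11 = True, y12 = True

Pure literal: y12 appears only positively; assign y12 = True.
Branch on y1: take y1 = False.
The remaining clauses are satisfied by y2 = False, y3 = True, y4 = True, y5 = False, y6 = False, y7 = True, y8 = False, y9 = True, y10 = False, y11 = True.
Every clause has at least one true literal under this assignment.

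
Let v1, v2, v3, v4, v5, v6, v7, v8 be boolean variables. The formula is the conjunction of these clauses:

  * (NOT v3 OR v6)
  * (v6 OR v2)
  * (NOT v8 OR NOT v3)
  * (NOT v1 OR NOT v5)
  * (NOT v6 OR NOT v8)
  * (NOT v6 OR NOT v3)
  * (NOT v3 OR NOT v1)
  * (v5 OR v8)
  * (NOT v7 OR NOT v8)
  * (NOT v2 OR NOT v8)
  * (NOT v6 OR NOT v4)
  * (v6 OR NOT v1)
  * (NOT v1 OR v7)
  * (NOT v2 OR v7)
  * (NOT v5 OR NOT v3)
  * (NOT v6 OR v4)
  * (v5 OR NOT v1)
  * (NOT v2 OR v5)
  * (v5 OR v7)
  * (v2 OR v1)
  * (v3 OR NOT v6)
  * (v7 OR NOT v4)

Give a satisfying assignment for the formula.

v1=F, v2=T, v3=F, v4=T, v5=T, v6=F, v7=T, v8=F

Check each clause:
  1. (v6 OR NOT v3) — NOT v3 is true.
  2. (v6 OR v2) — v2 is true.
  3. (NOT v3 OR NOT v8) — NOT v8 is true.
  4. (NOT v5 OR NOT v1) — NOT v1 is true.
  5. (NOT v6 OR NOT v8) — NOT v8 is true.
  6. (NOT v6 OR NOT v3) — NOT v6 is true.
  7. (NOT v1 OR NOT v3) — NOT v3 is true.
  8. (v5 OR v8) — v5 is true.
  9. (NOT v8 OR NOT v7) — NOT v8 is true.
  10. (NOT v8 OR NOT v2) — NOT v8 is true.
  11. (NOT v4 OR NOT v6) — NOT v6 is true.
  12. (NOT v1 OR v6) — NOT v1 is true.
  13. (NOT v1 OR v7) — NOT v1 is true.
  14. (NOT v2 OR v7) — v7 is true.
  15. (NOT v3 OR NOT v5) — NOT v3 is true.
  16. (v4 OR NOT v6) — NOT v6 is true.
  17. (v5 OR NOT v1) — v5 is true.
  18. (NOT v2 OR v5) — v5 is true.
  19. (v7 OR v5) — v5 is true.
  20. (v2 OR v1) — v2 is true.
  21. (NOT v6 OR v3) — NOT v6 is true.
  22. (NOT v4 OR v7) — v7 is true.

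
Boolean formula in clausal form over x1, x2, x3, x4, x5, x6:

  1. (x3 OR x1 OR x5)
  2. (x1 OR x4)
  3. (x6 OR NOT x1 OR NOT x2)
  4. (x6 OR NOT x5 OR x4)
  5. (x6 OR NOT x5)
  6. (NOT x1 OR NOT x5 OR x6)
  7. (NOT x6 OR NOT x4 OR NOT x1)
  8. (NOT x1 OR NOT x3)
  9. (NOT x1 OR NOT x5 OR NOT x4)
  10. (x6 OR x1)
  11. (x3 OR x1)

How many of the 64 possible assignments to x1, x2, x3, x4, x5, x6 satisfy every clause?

10

Case analysis on x1 and x6:
  x1=T, x6=T: remaining (x2,x3,x4,x5) ∈ {(F,F,F,F); (F,F,F,T); (T,F,F,F); (T,F,F,T)} — 4.
  x1=T, x6=F: remaining (x2,x3,x4,x5) ∈ {(F,F,F,F); (F,F,T,F)} — 2.
  x1=F, x6=T: remaining (x2,x3,x4,x5) ∈ {(F,T,T,F); (F,T,T,T); (T,T,T,F); (T,T,T,T)} — 4.
  x1=F, x6=F: a clause becomes empty — 0.
Total: 4 + 2 + 4 + 0 = 10.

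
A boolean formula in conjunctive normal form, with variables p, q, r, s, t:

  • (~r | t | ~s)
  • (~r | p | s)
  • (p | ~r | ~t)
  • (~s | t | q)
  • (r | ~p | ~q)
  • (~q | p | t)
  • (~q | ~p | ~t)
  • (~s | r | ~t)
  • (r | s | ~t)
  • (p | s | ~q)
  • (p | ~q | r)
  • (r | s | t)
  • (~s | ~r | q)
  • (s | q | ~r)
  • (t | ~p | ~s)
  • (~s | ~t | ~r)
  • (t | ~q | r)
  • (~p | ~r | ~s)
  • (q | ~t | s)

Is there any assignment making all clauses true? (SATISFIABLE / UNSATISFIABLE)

SATISFIABLE

Set p = True and propagate.
Try q = True.
  then r is forced to True.
  then t is forced to False.
  then s is forced to False.
So p=True, q=True, r=True, s=False, t=False is a satisfying assignment.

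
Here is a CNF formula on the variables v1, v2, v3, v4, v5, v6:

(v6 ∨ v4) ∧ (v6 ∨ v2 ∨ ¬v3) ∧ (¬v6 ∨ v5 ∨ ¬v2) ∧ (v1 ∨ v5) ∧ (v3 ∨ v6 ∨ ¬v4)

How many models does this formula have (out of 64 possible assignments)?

Split on v6, then v2.
  v6=T, v2=T: forces v5=T; v1, v3, v4 free → 2^3 = 8.
  v6=T, v2=F: v3, v4 free; 3 ways for (v1,v5) × 2^2 = 12.
  v6=F, v2=T: remaining (v1,v3,v4,v5) ∈ {(F,T,T,T); (T,T,T,F); (T,T,T,T)} — 3.
  v6=F, v2=F: a clause becomes empty — 0.
Total: 8 + 12 + 3 + 0 = 23.

23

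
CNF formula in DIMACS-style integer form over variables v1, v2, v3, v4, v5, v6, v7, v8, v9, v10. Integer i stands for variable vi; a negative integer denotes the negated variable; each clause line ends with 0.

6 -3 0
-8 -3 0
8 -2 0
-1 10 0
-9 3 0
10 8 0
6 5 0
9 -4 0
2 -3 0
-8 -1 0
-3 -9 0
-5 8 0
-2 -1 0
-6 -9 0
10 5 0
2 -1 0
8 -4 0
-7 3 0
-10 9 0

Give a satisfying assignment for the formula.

v1 = False, v2 = True, v3 = False, v4 = False, v5 = True, v6 = False, v7 = False, v8 = True, v9 = False, v10 = False

Check each clause:
  1. (¬v3 ∨ v6) — ¬v3 is true.
  2. (¬v3 ∨ ¬v8) — ¬v3 is true.
  3. (¬v2 ∨ v8) — v8 is true.
  4. (¬v1 ∨ v10) — ¬v1 is true.
  5. (¬v9 ∨ v3) — ¬v9 is true.
  6. (v8 ∨ v10) — v8 is true.
  7. (v5 ∨ v6) — v5 is true.
  8. (v9 ∨ ¬v4) — ¬v4 is true.
  9. (v2 ∨ ¬v3) — v2 is true.
  10. (¬v1 ∨ ¬v8) — ¬v1 is true.
  11. (¬v9 ∨ ¬v3) — ¬v3 is true.
  12. (v8 ∨ ¬v5) — v8 is true.
  13. (¬v2 ∨ ¬v1) — ¬v1 is true.
  14. (¬v6 ∨ ¬v9) — ¬v6 is true.
  15. (v10 ∨ v5) — v5 is true.
  16. (¬v1 ∨ v2) — v2 is true.
  17. (¬v4 ∨ v8) — v8 is true.
  18. (¬v7 ∨ v3) — ¬v7 is true.
  19. (v9 ∨ ¬v10) — ¬v10 is true.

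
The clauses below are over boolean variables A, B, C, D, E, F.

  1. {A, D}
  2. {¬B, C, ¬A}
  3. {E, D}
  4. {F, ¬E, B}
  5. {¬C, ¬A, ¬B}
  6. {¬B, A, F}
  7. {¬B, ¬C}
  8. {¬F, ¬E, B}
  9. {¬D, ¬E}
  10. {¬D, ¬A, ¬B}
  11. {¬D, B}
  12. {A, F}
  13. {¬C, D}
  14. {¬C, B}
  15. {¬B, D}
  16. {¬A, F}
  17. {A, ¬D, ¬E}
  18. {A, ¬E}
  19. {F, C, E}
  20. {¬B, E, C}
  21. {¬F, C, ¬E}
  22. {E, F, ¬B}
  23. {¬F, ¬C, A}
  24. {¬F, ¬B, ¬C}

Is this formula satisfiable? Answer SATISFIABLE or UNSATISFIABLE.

UNSATISFIABLE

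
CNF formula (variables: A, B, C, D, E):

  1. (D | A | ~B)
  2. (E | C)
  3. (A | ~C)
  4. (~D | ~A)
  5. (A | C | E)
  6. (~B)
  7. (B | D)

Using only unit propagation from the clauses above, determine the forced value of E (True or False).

True

(~B) is a unit clause: B = False.
(B | D) with B = False leaves only D, so D = True.
From (~A | ~D) and D = True: A = False.
In (~C | A), A is now false; ~C must hold, so C = False.
From (E | C) and C = False: E = True.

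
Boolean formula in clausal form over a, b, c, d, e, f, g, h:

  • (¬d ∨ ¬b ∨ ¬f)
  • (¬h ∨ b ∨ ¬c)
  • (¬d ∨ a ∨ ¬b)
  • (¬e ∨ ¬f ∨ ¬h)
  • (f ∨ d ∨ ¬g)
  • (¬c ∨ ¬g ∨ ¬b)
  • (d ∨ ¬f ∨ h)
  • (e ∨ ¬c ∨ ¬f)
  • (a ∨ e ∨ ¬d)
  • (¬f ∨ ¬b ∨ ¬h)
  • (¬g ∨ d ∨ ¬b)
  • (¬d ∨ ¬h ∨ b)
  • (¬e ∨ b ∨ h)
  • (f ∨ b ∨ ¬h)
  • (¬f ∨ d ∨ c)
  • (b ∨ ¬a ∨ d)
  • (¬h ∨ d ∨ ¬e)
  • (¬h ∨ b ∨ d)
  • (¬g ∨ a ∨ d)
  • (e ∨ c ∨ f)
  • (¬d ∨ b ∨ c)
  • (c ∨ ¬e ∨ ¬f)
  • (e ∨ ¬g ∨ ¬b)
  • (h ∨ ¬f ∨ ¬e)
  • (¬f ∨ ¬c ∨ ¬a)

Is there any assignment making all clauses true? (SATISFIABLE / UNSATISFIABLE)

Branch on a: take a = True.
Try b = True.
The remaining clauses are satisfied by c = False, d = True, e = True, f = False, g = True, h = False.
So a = True, b = True, c = False, d = True, e = True, f = False, g = True, h = False is a satisfying assignment.

SATISFIABLE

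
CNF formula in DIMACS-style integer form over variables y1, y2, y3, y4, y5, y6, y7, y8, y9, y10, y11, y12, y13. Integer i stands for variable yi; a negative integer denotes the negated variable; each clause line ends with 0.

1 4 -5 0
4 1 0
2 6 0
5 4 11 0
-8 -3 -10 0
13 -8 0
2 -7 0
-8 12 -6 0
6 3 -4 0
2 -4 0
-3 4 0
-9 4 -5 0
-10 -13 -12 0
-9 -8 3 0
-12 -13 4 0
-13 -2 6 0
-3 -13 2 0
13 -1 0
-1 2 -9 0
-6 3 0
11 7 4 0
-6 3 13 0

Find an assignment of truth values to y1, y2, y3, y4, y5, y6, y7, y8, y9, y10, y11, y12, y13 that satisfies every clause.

Pure literal: y8 appears only negated; assign y8 = False.
Pure literal: y9 appears only negated; assign y9 = False.
Set y1 = True and propagate.
  then y13 is forced to True.
The remaining clauses are satisfied by y2 = True, y3 = True, y4 = True, y5 = False, y6 = True, y7 = True, y10 = False, y11 = True, y12 = True.
Every clause has at least one true literal under this assignment.
Check each clause:
  1. (y4 || y1 || !y5) — y1 is true.
  2. (y1 || y4) — y1 is true.
  3. (y2 || y6) — y2 is true.
  4. (y5 || y4 || y11) — y11 is true.
  5. (!y8 || !y10 || !y3) — !y8 is true.
  6. (!y8 || y13) — !y8 is true.
  7. (y2 || !y7) — y2 is true.
  8. (y12 || !y8 || !y6) — !y8 is true.
  9. (y6 || !y4 || y3) — y3 is true.
  10. (y2 || !y4) — y2 is true.
  11. (!y3 || y4) — y4 is true.
  12. (!y9 || !y5 || y4) — !y5 is true.
  13. (!y12 || !y10 || !y13) — !y10 is true.
  14. (!y8 || y3 || !y9) — !y8 is true.
  15. (!y13 || y4 || !y12) — y4 is true.
  16. (!y2 || !y13 || y6) — y6 is true.
  17. (!y3 || !y13 || y2) — y2 is true.
  18. (y13 || !y1) — y13 is true.
  19. (y2 || !y1 || !y9) — y2 is true.
  20. (!y6 || y3) — y3 is true.
  21. (y4 || y7 || y11) — y11 is true.
  22. (y13 || y3 || !y6) — y3 is true.

y1=T, y2=T, y3=T, y4=T, y5=F, y6=T, y7=T, y8=F, y9=F, y10=F, y11=T, y12=T, y13=T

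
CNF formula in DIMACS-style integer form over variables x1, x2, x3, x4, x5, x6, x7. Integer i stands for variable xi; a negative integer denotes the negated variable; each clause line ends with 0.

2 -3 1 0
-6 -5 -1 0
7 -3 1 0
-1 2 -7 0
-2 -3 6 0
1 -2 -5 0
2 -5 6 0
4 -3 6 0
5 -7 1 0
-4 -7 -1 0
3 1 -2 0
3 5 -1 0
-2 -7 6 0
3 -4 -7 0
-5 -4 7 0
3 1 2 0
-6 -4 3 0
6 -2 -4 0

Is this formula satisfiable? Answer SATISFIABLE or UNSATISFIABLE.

SATISFIABLE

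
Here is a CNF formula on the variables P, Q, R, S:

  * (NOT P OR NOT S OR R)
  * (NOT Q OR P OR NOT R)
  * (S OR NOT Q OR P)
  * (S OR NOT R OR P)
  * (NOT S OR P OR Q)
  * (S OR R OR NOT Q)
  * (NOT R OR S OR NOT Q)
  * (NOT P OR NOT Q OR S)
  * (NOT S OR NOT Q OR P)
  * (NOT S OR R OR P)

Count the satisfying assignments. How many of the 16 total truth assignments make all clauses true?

5

Satisfying assignments:
  P=F Q=F R=F S=F
  P=T Q=F R=F S=F
  P=T Q=F R=T S=F
  P=T Q=F R=T S=T
  P=T Q=T R=T S=T
Count: 5.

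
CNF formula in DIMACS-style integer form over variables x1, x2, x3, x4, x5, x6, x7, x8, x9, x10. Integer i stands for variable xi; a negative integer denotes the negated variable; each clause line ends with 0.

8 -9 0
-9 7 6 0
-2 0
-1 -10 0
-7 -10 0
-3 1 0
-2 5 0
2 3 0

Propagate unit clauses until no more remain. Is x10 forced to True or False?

False

(~x2) stands alone — x2 = False.
(x3 | x2): since x2 = False, the clause reduces to (x3). x3 = True.
(~x3 | x1) with x3 = True leaves only x1, so x1 = True.
In (~x1 | ~x10), ~x1 is now false; ~x10 must hold, so x10 = False.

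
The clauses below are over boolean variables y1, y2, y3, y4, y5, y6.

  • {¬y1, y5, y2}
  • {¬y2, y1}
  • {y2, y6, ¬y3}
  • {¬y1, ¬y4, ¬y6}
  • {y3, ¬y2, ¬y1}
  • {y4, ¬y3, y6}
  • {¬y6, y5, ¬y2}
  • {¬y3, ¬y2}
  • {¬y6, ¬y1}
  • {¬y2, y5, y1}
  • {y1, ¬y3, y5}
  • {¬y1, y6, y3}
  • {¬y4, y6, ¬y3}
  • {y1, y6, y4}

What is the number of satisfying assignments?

The models are:
  y1=F y2=F y3=F y4=F y5=F y6=T
  y1=F y2=F y3=F y4=F y5=T y6=T
  y1=F y2=F y3=F y4=T y5=F y6=F
  y1=F y2=F y3=F y4=T y5=F y6=T
  y1=F y2=F y3=F y4=T y5=T y6=F
  y1=F y2=F y3=F y4=T y5=T y6=T
  y1=F y2=F y3=T y4=F y5=T y6=T
  y1=F y2=F y3=T y4=T y5=T y6=T
Count: 8.

8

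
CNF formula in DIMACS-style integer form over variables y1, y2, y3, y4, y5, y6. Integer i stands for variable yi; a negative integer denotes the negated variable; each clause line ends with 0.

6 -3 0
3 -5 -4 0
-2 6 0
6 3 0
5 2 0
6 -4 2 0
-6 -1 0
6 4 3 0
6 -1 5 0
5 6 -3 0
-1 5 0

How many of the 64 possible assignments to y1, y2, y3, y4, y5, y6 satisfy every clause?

Split on y6, then y3.
  y6=1, y3=1: y4 free; 3 ways for (y1,y2,y5) × 2^1 = 6.
  y6=1, y3=0: remaining (y1,y2,y4,y5) ∈ {(0,0,0,1); (0,1,0,0); (0,1,0,1); (0,1,1,0)} — 4.
  y6=0, y3=1: a clause becomes empty — 0.
  y6=0, y3=0: a clause becomes empty — 0.
Total: 6 + 4 + 0 + 0 = 10.

10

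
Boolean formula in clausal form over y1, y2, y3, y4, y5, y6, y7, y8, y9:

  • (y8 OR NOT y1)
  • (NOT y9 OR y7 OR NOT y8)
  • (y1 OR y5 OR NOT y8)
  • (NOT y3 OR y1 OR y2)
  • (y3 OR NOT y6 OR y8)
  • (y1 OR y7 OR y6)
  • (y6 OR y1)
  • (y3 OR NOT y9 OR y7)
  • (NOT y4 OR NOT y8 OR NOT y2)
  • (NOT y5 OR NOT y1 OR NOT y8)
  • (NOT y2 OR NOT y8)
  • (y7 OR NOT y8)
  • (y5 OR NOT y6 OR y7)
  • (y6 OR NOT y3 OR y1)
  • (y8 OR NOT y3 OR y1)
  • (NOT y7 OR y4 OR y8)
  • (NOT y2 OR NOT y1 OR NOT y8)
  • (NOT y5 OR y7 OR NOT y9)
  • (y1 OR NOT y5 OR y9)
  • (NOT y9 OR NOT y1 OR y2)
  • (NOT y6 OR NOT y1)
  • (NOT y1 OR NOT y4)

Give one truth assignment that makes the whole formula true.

y1=True, y2=False, y3=True, y4=False, y5=False, y6=False, y7=True, y8=True, y9=False

Branch on y1: take y1 = True.
  then y8 is forced to True.
  then y5 is forced to False.
  then y2 is forced to False.
  then y7 is forced to True.
  then y9 is forced to False.
  then y6 is forced to False.
  then y4 is forced to False.
y3 is now unconstrained; take y3 = True.
Every clause has at least one true literal under this assignment.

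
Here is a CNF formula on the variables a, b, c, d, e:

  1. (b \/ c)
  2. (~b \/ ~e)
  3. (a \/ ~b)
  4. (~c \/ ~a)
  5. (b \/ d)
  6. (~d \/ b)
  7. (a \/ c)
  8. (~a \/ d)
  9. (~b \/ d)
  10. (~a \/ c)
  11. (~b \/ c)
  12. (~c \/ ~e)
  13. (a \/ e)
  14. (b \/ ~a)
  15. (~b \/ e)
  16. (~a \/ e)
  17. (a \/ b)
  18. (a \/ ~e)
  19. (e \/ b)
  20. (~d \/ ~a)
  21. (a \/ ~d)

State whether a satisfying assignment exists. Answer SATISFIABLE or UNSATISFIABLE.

UNSATISFIABLE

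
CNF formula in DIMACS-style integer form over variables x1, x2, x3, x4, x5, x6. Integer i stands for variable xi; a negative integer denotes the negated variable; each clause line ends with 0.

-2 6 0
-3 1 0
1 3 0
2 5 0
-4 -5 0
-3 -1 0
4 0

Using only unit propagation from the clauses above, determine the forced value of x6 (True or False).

True

(x4) is a unit clause: x4 = True.
In (NOT x5 OR NOT x4), NOT x4 is now false; NOT x5 must hold, so x5 = False.
From (x5 OR x2) and x5 = False: x2 = True.
In (x6 OR NOT x2), NOT x2 is now false; x6 must hold, so x6 = True.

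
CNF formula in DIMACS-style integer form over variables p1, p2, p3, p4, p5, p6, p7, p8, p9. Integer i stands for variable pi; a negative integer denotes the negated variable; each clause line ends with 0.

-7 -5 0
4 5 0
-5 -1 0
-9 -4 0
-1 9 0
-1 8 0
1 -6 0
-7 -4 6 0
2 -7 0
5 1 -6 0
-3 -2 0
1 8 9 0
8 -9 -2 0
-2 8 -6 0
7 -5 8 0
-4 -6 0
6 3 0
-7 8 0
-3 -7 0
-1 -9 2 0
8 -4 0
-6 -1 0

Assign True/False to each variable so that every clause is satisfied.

p1=F, p2=F, p3=T, p4=T, p5=T, p6=F, p7=F, p8=T, p9=F

Check each clause:
  1. (NOT p7 OR NOT p5) — NOT p7 is true.
  2. (p4 OR p5) — p4 is true.
  3. (NOT p5 OR NOT p1) — NOT p1 is true.
  4. (NOT p4 OR NOT p9) — NOT p9 is true.
  5. (p9 OR NOT p1) — NOT p1 is true.
  6. (NOT p1 OR p8) — p8 is true.
  7. (NOT p6 OR p1) — NOT p6 is true.
  8. (NOT p4 OR NOT p7 OR p6) — NOT p7 is true.
  9. (NOT p7 OR p2) — NOT p7 is true.
  10. (NOT p6 OR p1 OR p5) — NOT p6 is true.
  11. (NOT p2 OR NOT p3) — NOT p2 is true.
  12. (p9 OR p1 OR p8) — p8 is true.
  13. (NOT p2 OR NOT p9 OR p8) — p8 is true.
  14. (p8 OR NOT p6 OR NOT p2) — p8 is true.
  15. (NOT p5 OR p7 OR p8) — p8 is true.
  16. (NOT p4 OR NOT p6) — NOT p6 is true.
  17. (p3 OR p6) — p3 is true.
  18. (p8 OR NOT p7) — p8 is true.
  19. (NOT p3 OR NOT p7) — NOT p7 is true.
  20. (NOT p1 OR p2 OR NOT p9) — NOT p1 is true.
  21. (NOT p4 OR p8) — p8 is true.
  22. (NOT p1 OR NOT p6) — NOT p6 is true.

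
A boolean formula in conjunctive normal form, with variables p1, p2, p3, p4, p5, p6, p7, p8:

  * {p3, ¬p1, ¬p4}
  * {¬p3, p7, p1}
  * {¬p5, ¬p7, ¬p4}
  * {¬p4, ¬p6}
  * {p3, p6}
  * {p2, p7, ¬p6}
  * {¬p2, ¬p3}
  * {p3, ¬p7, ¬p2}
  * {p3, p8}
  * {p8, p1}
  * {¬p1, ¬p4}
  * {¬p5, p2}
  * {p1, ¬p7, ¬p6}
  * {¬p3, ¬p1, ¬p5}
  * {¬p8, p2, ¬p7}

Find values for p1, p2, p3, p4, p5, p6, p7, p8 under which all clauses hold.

p1=True  p2=False  p3=True  p4=False  p5=False  p6=False  p7=True  p8=False

Check each clause:
  1. {p3, ¬p4, ¬p1} — p3 is true.
  2. {p7, ¬p3, p1} — p1 is true.
  3. {¬p4, ¬p5, ¬p7} — ¬p5 is true.
  4. {¬p6, ¬p4} — ¬p6 is true.
  5. {p6, p3} — p3 is true.
  6. {p2, ¬p6, p7} — ¬p6 is true.
  7. {¬p3, ¬p2} — ¬p2 is true.
  8. {p3, ¬p7, ¬p2} — p3 is true.
  9. {p8, p3} — p3 is true.
  10. {p8, p1} — p1 is true.
  11. {¬p4, ¬p1} — ¬p4 is true.
  12. {p2, ¬p5} — ¬p5 is true.
  13. {¬p6, p1, ¬p7} — p1 is true.
  14. {¬p5, ¬p1, ¬p3} — ¬p5 is true.
  15. {p2, ¬p8, ¬p7} — ¬p8 is true.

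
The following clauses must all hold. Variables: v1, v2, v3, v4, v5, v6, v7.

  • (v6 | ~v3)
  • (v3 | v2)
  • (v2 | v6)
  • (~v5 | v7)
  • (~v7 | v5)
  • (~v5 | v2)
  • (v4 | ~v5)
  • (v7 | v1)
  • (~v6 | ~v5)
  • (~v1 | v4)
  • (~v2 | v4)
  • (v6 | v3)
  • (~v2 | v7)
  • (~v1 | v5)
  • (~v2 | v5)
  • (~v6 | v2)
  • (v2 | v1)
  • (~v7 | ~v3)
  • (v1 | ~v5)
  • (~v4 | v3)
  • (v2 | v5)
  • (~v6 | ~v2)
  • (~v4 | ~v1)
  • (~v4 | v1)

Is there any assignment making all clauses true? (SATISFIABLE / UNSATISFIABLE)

UNSATISFIABLE

v2 = True:
  propagation gives v4=True, v7=True, v5=True, v6=False; an empty clause results — contradiction.
v2 = False:
  propagation gives v3=True, v6=True; an empty clause results — contradiction.
Every branch closes, so no satisfying assignment exists.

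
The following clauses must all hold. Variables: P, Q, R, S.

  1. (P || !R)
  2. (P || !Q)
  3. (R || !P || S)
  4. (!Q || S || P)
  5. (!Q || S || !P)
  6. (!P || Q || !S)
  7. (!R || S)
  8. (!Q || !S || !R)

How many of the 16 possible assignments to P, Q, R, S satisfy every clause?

3

Satisfying assignments:
  P=F Q=F R=F S=F
  P=F Q=F R=F S=T
  P=T Q=T R=F S=T
Count: 3.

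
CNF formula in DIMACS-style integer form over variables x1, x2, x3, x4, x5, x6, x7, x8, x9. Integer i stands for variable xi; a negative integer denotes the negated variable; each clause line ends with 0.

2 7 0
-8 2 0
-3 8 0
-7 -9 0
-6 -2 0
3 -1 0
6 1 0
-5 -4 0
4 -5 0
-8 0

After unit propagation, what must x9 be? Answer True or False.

False

(~x8) stands alone — x8 = False.
(~x3 | x8) with x8 = False leaves only ~x3, so x3 = False.
In (~x1 | x3), x3 is now false; ~x1 must hold, so x1 = False.
In (x6 | x1), x1 is now false; x6 must hold, so x6 = True.
From (~x6 | ~x2) and x6 = True: x2 = False.
(x2 | x7): since x2 = False, the clause reduces to (x7). x7 = True.
From (~x7 | ~x9) and x7 = True: x9 = False.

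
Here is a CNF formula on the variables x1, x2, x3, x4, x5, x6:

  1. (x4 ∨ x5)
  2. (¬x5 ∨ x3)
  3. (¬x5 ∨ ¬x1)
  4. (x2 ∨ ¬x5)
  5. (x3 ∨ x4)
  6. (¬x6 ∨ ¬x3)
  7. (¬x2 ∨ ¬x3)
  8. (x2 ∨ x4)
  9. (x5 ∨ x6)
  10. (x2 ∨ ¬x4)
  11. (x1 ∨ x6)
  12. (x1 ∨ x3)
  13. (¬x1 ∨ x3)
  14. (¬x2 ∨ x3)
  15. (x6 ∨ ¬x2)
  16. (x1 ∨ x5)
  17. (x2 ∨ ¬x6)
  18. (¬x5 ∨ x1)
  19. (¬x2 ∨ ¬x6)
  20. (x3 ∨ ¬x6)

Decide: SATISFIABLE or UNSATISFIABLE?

UNSATISFIABLE

x2 = True:
  propagation gives x3=False; an empty clause results — contradiction.
x2 = False:
  propagation gives x5=False, x4=True; an empty clause results — contradiction.
Every branch closes, so no satisfying assignment exists.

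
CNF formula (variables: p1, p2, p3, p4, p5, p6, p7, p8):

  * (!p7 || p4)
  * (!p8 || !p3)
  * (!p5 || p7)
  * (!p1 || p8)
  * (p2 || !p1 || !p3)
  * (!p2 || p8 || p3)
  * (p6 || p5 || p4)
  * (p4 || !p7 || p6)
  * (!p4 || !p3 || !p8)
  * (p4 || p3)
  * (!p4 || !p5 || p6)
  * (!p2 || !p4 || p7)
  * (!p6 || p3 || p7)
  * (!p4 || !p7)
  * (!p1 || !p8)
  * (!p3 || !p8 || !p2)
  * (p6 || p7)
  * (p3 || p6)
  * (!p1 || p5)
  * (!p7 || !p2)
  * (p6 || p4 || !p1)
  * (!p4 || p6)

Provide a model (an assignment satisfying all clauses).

p1=False, p2=False, p3=True, p4=True, p5=False, p6=True, p7=False, p8=False

Check each clause:
  1. (p4 || !p7) — !p7 is true.
  2. (!p3 || !p8) — !p8 is true.
  3. (!p5 || p7) — !p5 is true.
  4. (p8 || !p1) — !p1 is true.
  5. (!p1 || p2 || !p3) — !p1 is true.
  6. (p8 || p3 || !p2) — p3 is true.
  7. (p6 || p4 || p5) — p4 is true.
  8. (p4 || !p7 || p6) — !p7 is true.
  9. (!p8 || !p3 || !p4) — !p8 is true.
  10. (p3 || p4) — p3 is true.
  11. (p6 || !p4 || !p5) — !p5 is true.
  12. (!p4 || !p2 || p7) — !p2 is true.
  13. (p3 || !p6 || p7) — p3 is true.
  14. (!p7 || !p4) — !p7 is true.
  15. (!p8 || !p1) — !p8 is true.
  16. (!p8 || !p3 || !p2) — !p8 is true.
  17. (p6 || p7) — p6 is true.
  18. (p6 || p3) — p3 is true.
  19. (!p1 || p5) — !p1 is true.
  20. (!p2 || !p7) — !p7 is true.
  21. (!p1 || p6 || p4) — p4 is true.
  22. (p6 || !p4) — p6 is true.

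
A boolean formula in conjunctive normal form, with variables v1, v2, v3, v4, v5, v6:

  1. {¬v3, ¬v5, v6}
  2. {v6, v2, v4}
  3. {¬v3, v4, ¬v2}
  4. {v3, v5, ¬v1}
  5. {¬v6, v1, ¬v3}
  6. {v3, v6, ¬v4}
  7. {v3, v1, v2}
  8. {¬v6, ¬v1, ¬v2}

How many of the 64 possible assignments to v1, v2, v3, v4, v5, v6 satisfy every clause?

17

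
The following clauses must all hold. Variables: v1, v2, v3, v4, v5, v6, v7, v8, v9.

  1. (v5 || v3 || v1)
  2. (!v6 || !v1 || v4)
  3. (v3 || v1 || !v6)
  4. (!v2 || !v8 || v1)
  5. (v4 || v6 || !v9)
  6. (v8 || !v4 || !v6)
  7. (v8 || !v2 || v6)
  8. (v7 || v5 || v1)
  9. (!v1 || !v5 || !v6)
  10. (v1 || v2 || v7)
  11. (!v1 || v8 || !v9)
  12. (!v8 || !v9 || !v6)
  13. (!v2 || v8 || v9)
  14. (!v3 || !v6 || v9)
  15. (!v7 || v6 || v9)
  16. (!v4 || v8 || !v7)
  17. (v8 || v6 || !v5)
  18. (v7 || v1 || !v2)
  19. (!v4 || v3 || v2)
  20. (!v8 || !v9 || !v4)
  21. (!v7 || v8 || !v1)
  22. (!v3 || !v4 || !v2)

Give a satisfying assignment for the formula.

v1 = 1  v2 = 0  v3 = 0  v4 = 0  v5 = 0  v6 = 0  v7 = 0  v8 = 0  v9 = 0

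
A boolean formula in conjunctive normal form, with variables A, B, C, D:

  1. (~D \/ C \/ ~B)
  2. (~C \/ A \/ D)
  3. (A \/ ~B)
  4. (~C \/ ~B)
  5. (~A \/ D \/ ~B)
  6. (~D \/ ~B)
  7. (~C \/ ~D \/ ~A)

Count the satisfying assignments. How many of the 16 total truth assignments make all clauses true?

6

Satisfying assignments:
  A=0 B=0 C=0 D=0
  A=0 B=0 C=0 D=1
  A=0 B=0 C=1 D=1
  A=1 B=0 C=0 D=0
  A=1 B=0 C=0 D=1
  A=1 B=0 C=1 D=0
That's 6 in total.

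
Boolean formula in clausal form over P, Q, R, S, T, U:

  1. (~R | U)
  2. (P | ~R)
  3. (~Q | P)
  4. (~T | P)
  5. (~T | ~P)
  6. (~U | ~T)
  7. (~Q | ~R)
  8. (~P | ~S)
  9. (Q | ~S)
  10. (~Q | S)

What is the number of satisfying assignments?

Satisfying assignments:
  P=0 Q=0 R=0 S=0 T=0 U=0
  P=0 Q=0 R=0 S=0 T=0 U=1
  P=1 Q=0 R=0 S=0 T=0 U=0
  P=1 Q=0 R=0 S=0 T=0 U=1
  P=1 Q=0 R=1 S=0 T=0 U=1
Count: 5.

5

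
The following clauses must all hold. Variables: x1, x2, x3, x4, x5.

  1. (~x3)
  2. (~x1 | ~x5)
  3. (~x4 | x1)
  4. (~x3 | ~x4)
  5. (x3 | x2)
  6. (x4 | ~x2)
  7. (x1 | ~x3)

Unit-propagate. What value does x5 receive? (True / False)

False

(~x3) stands alone — x3 = False.
In (x3 | x2), x3 is now false; x2 must hold, so x2 = True.
In (~x2 | x4), ~x2 is now false; x4 must hold, so x4 = True.
(x1 | ~x4) with x4 = True leaves only x1, so x1 = True.
(~x5 | ~x1) with x1 = True leaves only ~x5, so x5 = False.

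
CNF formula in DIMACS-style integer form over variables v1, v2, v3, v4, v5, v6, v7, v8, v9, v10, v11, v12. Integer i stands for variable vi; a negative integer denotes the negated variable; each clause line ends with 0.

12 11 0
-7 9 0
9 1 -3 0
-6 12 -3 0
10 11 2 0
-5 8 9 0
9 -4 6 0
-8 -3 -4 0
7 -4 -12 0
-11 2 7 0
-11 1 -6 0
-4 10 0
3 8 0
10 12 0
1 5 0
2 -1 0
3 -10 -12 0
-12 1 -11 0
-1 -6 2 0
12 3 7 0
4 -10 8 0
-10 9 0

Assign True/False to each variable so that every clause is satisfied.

v2 occurs only positively in the remaining clauses — set v2 = True.
Pure literal: v9 appears only positively; assign v9 = True.
Try v1 = True.
Set v3 = False and propagate.
  then v8 is forced to True.
For the remaining variables, v4 = True, v5 = True, v6 = False, v7 = True, v10 = True, v11 = True, v12 = False works.

v1=T, v2=T, v3=F, v4=T, v5=T, v6=F, v7=T, v8=T, v9=T, v10=T, v11=T, v12=F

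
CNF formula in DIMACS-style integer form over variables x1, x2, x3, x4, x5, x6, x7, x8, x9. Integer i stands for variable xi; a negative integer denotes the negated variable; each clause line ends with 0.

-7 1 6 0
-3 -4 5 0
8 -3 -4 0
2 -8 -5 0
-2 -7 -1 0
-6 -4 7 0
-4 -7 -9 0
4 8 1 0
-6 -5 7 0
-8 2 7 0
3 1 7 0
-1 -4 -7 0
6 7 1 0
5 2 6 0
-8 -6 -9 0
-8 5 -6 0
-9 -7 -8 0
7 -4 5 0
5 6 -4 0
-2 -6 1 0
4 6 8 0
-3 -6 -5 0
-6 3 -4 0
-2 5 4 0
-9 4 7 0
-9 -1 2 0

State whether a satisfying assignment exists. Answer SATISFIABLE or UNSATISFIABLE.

Set x1 = True and propagate.
The remaining clauses are satisfied by x2 = True, x3 = True, x4 = True, x5 = True, x6 = False, x7 = False, x8 = True, x9 = True.
Every clause has at least one true literal under this assignment.
So x1=T, x2=T, x3=T, x4=T, x5=T, x6=F, x7=F, x8=T, x9=T is a satisfying assignment.

SATISFIABLE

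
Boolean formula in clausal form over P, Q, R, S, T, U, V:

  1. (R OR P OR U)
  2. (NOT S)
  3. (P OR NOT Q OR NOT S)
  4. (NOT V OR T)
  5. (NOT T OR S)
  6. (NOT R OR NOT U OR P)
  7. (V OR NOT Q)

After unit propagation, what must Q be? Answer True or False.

(NOT S) is a unit clause: S = False.
From (NOT T OR S) and S = False: T = False.
In (T OR NOT V), T is now false; NOT V must hold, so V = False.
(NOT Q OR V) with V = False leaves only NOT Q, so Q = False.

False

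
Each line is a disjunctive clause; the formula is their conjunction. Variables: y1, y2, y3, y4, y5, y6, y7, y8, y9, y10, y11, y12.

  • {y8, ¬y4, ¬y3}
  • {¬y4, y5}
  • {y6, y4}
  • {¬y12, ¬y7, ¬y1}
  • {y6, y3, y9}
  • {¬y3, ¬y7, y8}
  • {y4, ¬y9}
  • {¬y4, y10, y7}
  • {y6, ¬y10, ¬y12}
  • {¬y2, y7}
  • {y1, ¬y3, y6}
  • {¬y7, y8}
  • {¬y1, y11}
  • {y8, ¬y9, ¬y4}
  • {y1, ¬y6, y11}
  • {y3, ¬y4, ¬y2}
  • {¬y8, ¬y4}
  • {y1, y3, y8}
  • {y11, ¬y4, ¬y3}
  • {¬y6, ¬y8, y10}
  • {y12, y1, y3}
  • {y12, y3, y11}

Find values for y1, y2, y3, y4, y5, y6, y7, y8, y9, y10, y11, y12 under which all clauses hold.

y1=1  y2=0  y3=1  y4=0  y5=0  y6=1  y7=0  y8=0  y9=0  y10=0  y11=1  y12=0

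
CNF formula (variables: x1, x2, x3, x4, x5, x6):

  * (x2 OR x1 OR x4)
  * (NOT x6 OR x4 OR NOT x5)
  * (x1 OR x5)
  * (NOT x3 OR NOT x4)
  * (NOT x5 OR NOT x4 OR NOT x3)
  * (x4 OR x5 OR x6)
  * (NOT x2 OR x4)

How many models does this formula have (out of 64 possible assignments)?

16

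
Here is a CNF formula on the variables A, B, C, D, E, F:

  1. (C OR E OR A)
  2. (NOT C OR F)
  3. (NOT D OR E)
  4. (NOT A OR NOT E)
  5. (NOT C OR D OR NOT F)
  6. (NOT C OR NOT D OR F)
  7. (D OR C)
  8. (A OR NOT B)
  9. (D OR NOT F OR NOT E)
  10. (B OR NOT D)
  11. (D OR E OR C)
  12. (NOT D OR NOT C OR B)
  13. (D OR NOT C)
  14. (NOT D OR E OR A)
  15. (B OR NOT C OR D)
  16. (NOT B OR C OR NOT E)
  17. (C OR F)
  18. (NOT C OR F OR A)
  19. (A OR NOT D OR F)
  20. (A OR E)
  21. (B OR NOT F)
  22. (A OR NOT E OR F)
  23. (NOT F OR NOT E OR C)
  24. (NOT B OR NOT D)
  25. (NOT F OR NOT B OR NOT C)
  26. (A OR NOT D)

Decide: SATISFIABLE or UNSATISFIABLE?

C = True:
  propagation gives F=True, D=True, E=True, A=False; an empty clause results — contradiction.
C = False:
  propagation gives D=True, E=True, A=False; an empty clause results — contradiction.
Every branch closes, so no satisfying assignment exists.

UNSATISFIABLE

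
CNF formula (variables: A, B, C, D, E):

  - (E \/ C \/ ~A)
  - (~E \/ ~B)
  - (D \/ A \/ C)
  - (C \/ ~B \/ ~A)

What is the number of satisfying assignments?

17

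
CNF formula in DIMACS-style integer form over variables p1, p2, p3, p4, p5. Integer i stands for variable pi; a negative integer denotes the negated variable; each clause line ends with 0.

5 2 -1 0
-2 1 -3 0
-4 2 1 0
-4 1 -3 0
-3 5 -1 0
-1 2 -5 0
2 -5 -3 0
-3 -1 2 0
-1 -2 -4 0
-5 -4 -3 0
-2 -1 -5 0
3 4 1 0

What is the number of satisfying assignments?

The models are:
  p1=F p2=F p3=T p4=F p5=F
  p1=F p2=T p3=F p4=T p5=F
  p1=F p2=T p3=F p4=T p5=T
  p1=T p2=T p3=F p4=F p5=F
That's 4 in total.

4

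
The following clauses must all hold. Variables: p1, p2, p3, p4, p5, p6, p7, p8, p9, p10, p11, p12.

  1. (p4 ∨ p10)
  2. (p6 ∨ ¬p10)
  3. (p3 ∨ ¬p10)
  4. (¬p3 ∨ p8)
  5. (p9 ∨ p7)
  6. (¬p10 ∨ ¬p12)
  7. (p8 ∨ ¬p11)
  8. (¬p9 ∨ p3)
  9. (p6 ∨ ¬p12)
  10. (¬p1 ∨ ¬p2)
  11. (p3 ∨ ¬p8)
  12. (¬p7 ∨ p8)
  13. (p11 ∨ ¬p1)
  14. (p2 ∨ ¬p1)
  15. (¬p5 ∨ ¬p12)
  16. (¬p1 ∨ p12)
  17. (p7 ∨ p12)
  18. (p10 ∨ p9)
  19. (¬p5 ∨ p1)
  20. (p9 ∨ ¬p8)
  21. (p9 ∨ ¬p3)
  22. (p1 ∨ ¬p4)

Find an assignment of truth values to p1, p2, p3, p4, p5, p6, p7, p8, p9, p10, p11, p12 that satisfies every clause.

p1 = F, p2 = F, p3 = T, p4 = F, p5 = F, p6 = T, p7 = T, p8 = T, p9 = T, p10 = T, p11 = F, p12 = F

Check each clause:
  1. (p4 ∨ p10) — p10 is true.
  2. (¬p10 ∨ p6) — p6 is true.
  3. (¬p10 ∨ p3) — p3 is true.
  4. (p8 ∨ ¬p3) — p8 is true.
  5. (p9 ∨ p7) — p9 is true.
  6. (¬p12 ∨ ¬p10) — ¬p12 is true.
  7. (¬p11 ∨ p8) — p8 is true.
  8. (p3 ∨ ¬p9) — p3 is true.
  9. (p6 ∨ ¬p12) — ¬p12 is true.
  10. (¬p1 ∨ ¬p2) — ¬p2 is true.
  11. (¬p8 ∨ p3) — p3 is true.
  12. (p8 ∨ ¬p7) — p8 is true.
  13. (¬p1 ∨ p11) — ¬p1 is true.
  14. (¬p1 ∨ p2) — ¬p1 is true.
  15. (¬p12 ∨ ¬p5) — ¬p5 is true.
  16. (¬p1 ∨ p12) — ¬p1 is true.
  17. (p12 ∨ p7) — p7 is true.
  18. (p10 ∨ p9) — p9 is true.
  19. (¬p5 ∨ p1) — ¬p5 is true.
  20. (¬p8 ∨ p9) — p9 is true.
  21. (p9 ∨ ¬p3) — p9 is true.
  22. (p1 ∨ ¬p4) — ¬p4 is true.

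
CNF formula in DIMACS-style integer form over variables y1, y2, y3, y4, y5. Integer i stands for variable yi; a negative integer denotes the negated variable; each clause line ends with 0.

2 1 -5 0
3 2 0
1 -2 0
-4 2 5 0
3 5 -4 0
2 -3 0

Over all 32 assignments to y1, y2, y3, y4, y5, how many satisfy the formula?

The models are:
  y1=1 y2=1 y3=0 y4=0 y5=0
  y1=1 y2=1 y3=0 y4=0 y5=1
  y1=1 y2=1 y3=0 y4=1 y5=1
  y1=1 y2=1 y3=1 y4=0 y5=0
  y1=1 y2=1 y3=1 y4=0 y5=1
  y1=1 y2=1 y3=1 y4=1 y5=0
  y1=1 y2=1 y3=1 y4=1 y5=1
Count: 7.

7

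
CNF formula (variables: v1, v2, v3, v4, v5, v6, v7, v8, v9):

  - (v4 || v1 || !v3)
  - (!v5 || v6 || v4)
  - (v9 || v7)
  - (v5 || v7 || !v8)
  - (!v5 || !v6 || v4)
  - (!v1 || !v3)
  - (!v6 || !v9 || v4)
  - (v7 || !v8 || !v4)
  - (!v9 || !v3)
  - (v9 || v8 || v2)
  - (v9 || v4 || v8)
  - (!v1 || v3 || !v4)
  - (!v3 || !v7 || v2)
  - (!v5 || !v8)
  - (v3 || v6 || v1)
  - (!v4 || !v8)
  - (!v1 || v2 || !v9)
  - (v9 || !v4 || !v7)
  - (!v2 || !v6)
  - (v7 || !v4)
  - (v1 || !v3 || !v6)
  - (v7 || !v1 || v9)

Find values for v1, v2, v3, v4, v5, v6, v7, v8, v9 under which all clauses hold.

Branch on v1: take v1 = True.
  then v3 is forced to False.
  then v4 is forced to False.
The remaining clauses are satisfied by v2 = False, v5 = False, v6 = False, v7 = True, v8 = True, v9 = False.
Every clause has at least one true literal under this assignment.

v1=T, v2=F, v3=F, v4=F, v5=F, v6=F, v7=T, v8=T, v9=F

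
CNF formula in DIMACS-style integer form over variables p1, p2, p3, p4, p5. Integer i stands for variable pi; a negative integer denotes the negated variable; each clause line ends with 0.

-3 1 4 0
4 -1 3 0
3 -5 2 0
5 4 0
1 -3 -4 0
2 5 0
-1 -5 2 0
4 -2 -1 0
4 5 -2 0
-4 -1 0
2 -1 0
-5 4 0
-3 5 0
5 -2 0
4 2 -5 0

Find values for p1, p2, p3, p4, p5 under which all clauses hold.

Set p1 = False and propagate.
Set p2 = True and propagate.
  then p5 is forced to True.
  then p4 is forced to True.
  then p3 is forced to False.

p1 = False  p2 = True  p3 = False  p4 = True  p5 = True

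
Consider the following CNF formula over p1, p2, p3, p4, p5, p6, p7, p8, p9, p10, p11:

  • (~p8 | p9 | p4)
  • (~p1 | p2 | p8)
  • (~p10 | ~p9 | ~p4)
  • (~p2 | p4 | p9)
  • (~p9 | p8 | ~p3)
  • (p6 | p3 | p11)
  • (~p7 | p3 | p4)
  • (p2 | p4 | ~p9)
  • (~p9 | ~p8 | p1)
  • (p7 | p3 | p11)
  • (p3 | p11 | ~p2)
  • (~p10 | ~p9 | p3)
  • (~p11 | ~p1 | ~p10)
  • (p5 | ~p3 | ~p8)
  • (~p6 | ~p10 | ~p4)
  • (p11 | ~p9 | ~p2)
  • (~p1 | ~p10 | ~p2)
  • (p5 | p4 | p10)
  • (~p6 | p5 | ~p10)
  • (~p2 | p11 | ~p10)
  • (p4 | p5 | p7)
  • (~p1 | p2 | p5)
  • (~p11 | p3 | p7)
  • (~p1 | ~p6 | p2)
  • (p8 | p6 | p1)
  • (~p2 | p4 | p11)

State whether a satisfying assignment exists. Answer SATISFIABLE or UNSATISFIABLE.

SATISFIABLE

Pure literal: p5 appears only positively; assign p5 = True.
Branch on p1: take p1 = True.
Set p2 = True and propagate.
  then p10 is forced to False.
The remaining clauses are satisfied by p3 = True, p4 = False, p6 = False, p7 = True, p8 = True, p9 = True, p11 = True.
Every clause has at least one true literal under this assignment.
So p1 = True, p2 = True, p3 = True, p4 = False, p5 = True, p6 = False, p7 = True, p8 = True, p9 = True, p10 = False, p11 = True is a satisfying assignment.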